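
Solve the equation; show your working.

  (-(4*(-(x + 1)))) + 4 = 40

Step 1. [(-(4*(-(x + 1)))) + 4 = 40] 4 comes off first (subtract 4) ⇒ sub: -(4*(-(x + 1))) = 36.
Step 2. [-(4*(-(x + 1))) = 36] leading − — multiply by −1, so neg: 4*(-(x + 1)) = -36.
Step 3. [4*(-(x + 1)) = -36] LHS = 4·(…); ÷4 both sides. So div: -(x + 1) = -9.
Step 4. [-(x + 1) = -9] LHS negated; negate both sides ⇒ neg: x + 1 = 9.
Step 5. [x + 1 = 9] subtract 1: x sits inside (… + 1) ⇒ sub: x = 8.

Answer: x ∈ {8}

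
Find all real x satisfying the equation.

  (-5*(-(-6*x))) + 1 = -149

Step 1. [(-5*(-(-6*x))) + 1 = -149] +1 is outermost — subtract 1 both sides ⇒ sub: -5*(-(-6*x)) = -150.
Step 2. [-5*(-(-6*x)) = -150] LHS = -5·(…); ÷-5 both sides, so div: -(-6*x) = 30.
Step 3. [-(-6*x) = 30] LHS negated; negate both sides. So neg: -6*x = -30.
Step 4. [-6*x = -30] leading coefficient -6: divide by -6. So div: x = 5.

Answer: x ∈ {5}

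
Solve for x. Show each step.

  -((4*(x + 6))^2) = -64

Step 1. [-((4*(x + 6))^2) = -64] LHS negated; negate both sides ⇒ neg: (4*(x + 6))^2 = 64.
Step 2. [(4*(x + 6))^2 = 64] 64 ≥ 0, LHS is (·)² — take ±√. So sqrt: 4*(x + 6) = 8 or -8.
Step 3. [4*(x + 6) = 8 or -8] leading coefficient 4: divide by 4 ⇒ div: x + 6 = 2 or -2.
Step 4. [x + 6 = 2 or -2] the outer +6 inverts by subtracting 6, so sub: x = -4 or -8.

Answer: x ∈ {-8, -4}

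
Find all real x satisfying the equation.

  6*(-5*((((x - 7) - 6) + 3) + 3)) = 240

Step 1. [6*(-5*((((x - 7) - 6) + 3) + 3)) = 240] LHS = 6·(…); ÷6 both sides ⇒ div: -5*((((x - 7) - 6) + 3) + 3) = 40.
Step 2. [-5*((((x - 7) - 6) + 3) + 3) = 40] divide by the outer -5. So div: (((x - 7) - 6) + 3) + 3 = -8.
Step 3. [(((x - 7) - 6) + 3) + 3 = -8] 3 comes off first (subtract 3), so sub: ((x - 7) - 6) + 3 = -11.
Step 4. [((x - 7) - 6) + 3 = -11] subtract 3: x sits inside (… + 3), so sub: (x - 7) - 6 = -14.
Step 5. [(x - 7) - 6 = -14] -6 is outermost — add 6 both sides. So sub: x - 7 = -8.
Step 6. [x - 7 = -8] the outer -7 inverts by adding 7 ⇒ sub: x = -1.

Answer: x ∈ {-1}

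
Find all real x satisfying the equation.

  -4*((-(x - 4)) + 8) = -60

Step 1. [-4*((-(x - 4)) + 8) = -60] divide by the outer -4 ⇒ div: (-(x - 4)) + 8 = 15.
Step 2. [(-(x - 4)) + 8 = 15] peel the +8: subtract 8 from each side ⇒ sub: -(x - 4) = 7.
Step 3. [-(x - 4) = 7] LHS negated; negate both sides. So neg: x - 4 = -7.
Step 4. [x - 4 = -7] add 4: x sits inside (… - 4), so sub: x = -3.

Answer: x ∈ {-3}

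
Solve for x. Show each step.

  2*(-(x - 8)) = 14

Step 1. [2*(-(x - 8)) = 14] 2·(inner) — divide through by 2 ⇒ div: -(x - 8) = 7.
Step 2. [-(x - 8) = 7] flip signs both sides ⇒ neg: x - 8 = -7.
Step 3. [x - 8 = -7] peel the -8: add 8 from each side. So sub: x = 1.

Answer: x ∈ {1}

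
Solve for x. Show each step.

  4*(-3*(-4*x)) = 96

Step 1. [4*(-3*(-4*x)) = 96] 4·(inner) — divide through by 4 ⇒ div: -3*(-4*x) = 24.
Step 2. [-3*(-4*x) = 24] leading coefficient -3: divide by -3. So div: -4*x = -8.
Step 3. [-4*x = -8] leading coefficient -4: divide by -4 ⇒ div: x = 2.

Answer: x ∈ {2}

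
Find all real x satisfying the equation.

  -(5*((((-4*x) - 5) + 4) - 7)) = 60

Step 1. [-(5*((((-4*x) - 5) + 4) - 7)) = 60] flip signs both sides, so neg: 5*((((-4*x) - 5) + 4) - 7) = -60.
Step 2. [5*((((-4*x) - 5) + 4) - 7) = -60] 5·(inner) — divide through by 5, so div: (((-4*x) - 5) + 4) - 7 = -12.
Step 3. [(((-4*x) - 5) + 4) - 7 = -12] peel the -7: add 7 from each side ⇒ sub: ((-4*x) - 5) + 4 = -5.
Step 4. [((-4*x) - 5) + 4 = -5] peel the +4: subtract 4 from each side ⇒ sub: (-4*x) - 5 = -9.
Step 5. [(-4*x) - 5 = -9] add 5: x sits inside (… - 5), so sub: -4*x = -4.
Step 6. [-4*x = -4] LHS = -4·(…); ÷-4 both sides. So div: x = 1.

Answer: x ∈ {1}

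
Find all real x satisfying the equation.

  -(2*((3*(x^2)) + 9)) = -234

Step 1. [-(2*((3*(x^2)) + 9)) = -234] flip signs both sides. So neg: 2*((3*(x^2)) + 9) = 234.
Step 2. [2*((3*(x^2)) + 9) = 234] divide by the outer 2 ⇒ div: (3*(x^2)) + 9 = 117.
Step 3. [(3*(x^2)) + 9 = 117] the outer +9 inverts by subtracting 9. So sub: 3*(x^2) = 108.
Step 4. [3*(x^2) = 108] leading coefficient 3: divide by 3. So div: x^2 = 36.
Step 5. [x^2 = 36] 36 ≥ 0, LHS is (·)² — take ±√ ⇒ sqrt: x = 6 or -6.

Answer: x ∈ {-6, 6}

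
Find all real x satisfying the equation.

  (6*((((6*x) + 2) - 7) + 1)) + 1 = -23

Step 1. [(6*((((6*x) + 2) - 7) + 1)) + 1 = -23] subtract 1: x sits inside (… + 1) ⇒ sub: 6*((((6*x) + 2) - 7) + 1) = -24.
Step 2. [6*((((6*x) + 2) - 7) + 1) = -24] 6 out front; divide by 6. So div: (((6*x) + 2) - 7) + 1 = -4.
Step 3. [(((6*x) + 2) - 7) + 1 = -4] subtract 1: x sits inside (… + 1). So sub: ((6*x) + 2) - 7 = -5.
Step 4. [((6*x) + 2) - 7 = -5] 7 comes off first (add 7), so sub: (6*x) + 2 = 2.
Step 5. [(6*x) + 2 = 2] 2 comes off first (subtract 2), so sub: 6*x = 0.
Step 6. [6*x = 0] divide by the outer 6 ⇒ div: x = 0.

Answer: x ∈ {0}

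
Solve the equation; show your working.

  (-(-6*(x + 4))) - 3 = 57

Step 1. [(-(-6*(x + 4))) - 3 = 57] add 3: x sits inside (… - 3), so sub: -(-6*(x + 4)) = 60.
Step 2. [-(-6*(x + 4)) = 60] LHS negated; negate both sides ⇒ neg: -6*(x + 4) = -60.
Step 3. [-6*(x + 4) = -60] divide by the outer -6 ⇒ div: x + 4 = 10.
Step 4. [x + 4 = 10] 4 comes off first (subtract 4). So sub: x = 6.

Answer: x ∈ {6}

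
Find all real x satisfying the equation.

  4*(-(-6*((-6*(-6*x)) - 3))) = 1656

Step 1. [4*(-(-6*((-6*(-6*x)) - 3))) = 1656] LHS = 4·(…); ÷4 both sides ⇒ div: -(-6*((-6*(-6*x)) - 3)) = 414.
Step 2. [-(-6*((-6*(-6*x)) - 3)) = 414] leading − — multiply by −1, so neg: -6*((-6*(-6*x)) - 3) = -414.
Step 3. [-6*((-6*(-6*x)) - 3) = -414] leading coefficient -6: divide by -6. So div: (-6*(-6*x)) - 3 = 69.
Step 4. [(-6*(-6*x)) - 3 = 69] add 3: x sits inside (… - 3), so sub: -6*(-6*x) = 72.
Step 5. [-6*(-6*x) = 72] -6 out front; divide by -6, so div: -6*x = -12.
Step 6. [-6*x = -12] leading coefficient -6: divide by -6. So div: x = 2.

Answer: x ∈ {2}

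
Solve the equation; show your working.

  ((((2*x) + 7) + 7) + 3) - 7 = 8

Step 1. [((((2*x) + 7) + 7) + 3) - 7 = 8] the outer -7 inverts by adding 7 ⇒ sub: (((2*x) + 7) + 7) + 3 = 15.
Step 2. [(((2*x) + 7) + 7) + 3 = 15] +3 is outermost — subtract 3 both sides ⇒ sub: ((2*x) + 7) + 7 = 12.
Step 3. [((2*x) + 7) + 7 = 12] 7 comes off first (subtract 7). So sub: (2*x) + 7 = 5.
Step 4. [(2*x) + 7 = 5] +7 is outermost — subtract 7 both sides. So sub: 2*x = -2.
Step 5. [2*x = -2] LHS = 2·(…); ÷2 both sides ⇒ div: x = -1.

Answer: x ∈ {-1}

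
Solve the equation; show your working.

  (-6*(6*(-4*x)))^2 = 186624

Step 1. [(-6*(6*(-4*x)))^2 = 186624] 186624 ≥ 0, LHS is (·)² — take ±√ ⇒ sqrt: -6*(6*(-4*x)) = 432 or -432.
Step 2. [-6*(6*(-4*x)) = 432 or -432] -6·(inner) — divide through by -6 ⇒ div: 6*(-4*x) = -72 or 72.
Step 3. [6*(-4*x) = -72 or 72] leading coefficient 6: divide by 6 ⇒ div: -4*x = -12 or 12.
Step 4. [-4*x = -12 or 12] -4·(inner) — divide through by -4 ⇒ div: x = 3 or -3.

Answer: x ∈ {-3, 3}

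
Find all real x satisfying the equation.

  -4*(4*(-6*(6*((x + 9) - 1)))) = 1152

Step 1. [-4*(4*(-6*(6*((x + 9) - 1)))) = 1152] leading coefficient -4: divide by -4 ⇒ div: 4*(-6*(6*((x + 9) - 1))) = -288.
Step 2. [4*(-6*(6*((x + 9) - 1))) = -288] 4 out front; divide by 4, so div: -6*(6*((x + 9) - 1)) = -72.
Step 3. [-6*(6*((x + 9) - 1)) = -72] -6·(inner) — divide through by -6. So div: 6*((x + 9) - 1) = 12.
Step 4. [6*((x + 9) - 1) = 12] LHS = 6·(…); ÷6 both sides ⇒ div: (x + 9) - 1 = 2.
Step 5. [(x + 9) - 1 = 2] peel the -1: add 1 from each side. So sub: x + 9 = 3.
Step 6. [x + 9 = 3] +9 is outermost — subtract 9 both sides. So sub: x = -6.

Answer: x ∈ {-6}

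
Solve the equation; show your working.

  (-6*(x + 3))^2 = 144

Step 1. [(-6*(x + 3))^2 = 144] 144 ≥ 0, LHS is (·)² — take ±√ ⇒ sqrt: -6*(x + 3) = 12 or -12.
Step 2. [-6*(x + 3) = 12 or -12] leading coefficient -6: divide by -6, so div: x + 3 = -2 or 2.
Step 3. [x + 3 = -2 or 2] peel the +3: subtract 3 from each side, so sub: x = -5 or -1.

Answer: x ∈ {-5, -1}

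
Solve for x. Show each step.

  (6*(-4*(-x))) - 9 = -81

Step 1. [(6*(-4*(-x))) - 9 = -81] the outer -9 inverts by adding 9, so sub: 6*(-4*(-x)) = -72.
Step 2. [6*(-4*(-x)) = -72] 6 out front; divide by 6 ⇒ div: -4*(-x) = -12.
Step 3. [-4*(-x) = -12] LHS = -4·(…); ÷-4 both sides. So div: -x = 3.
Step 4. [-x = 3] flip signs both sides ⇒ neg: x = -3.

Answer: x ∈ {-3}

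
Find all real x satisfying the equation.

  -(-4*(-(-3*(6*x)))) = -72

Step 1. [-(-4*(-(-3*(6*x)))) = -72] leading − — multiply by −1. So neg: -4*(-(-3*(6*x))) = 72.
Step 2. [-4*(-(-3*(6*x))) = 72] -4·(inner) — divide through by -4. So div: -(-3*(6*x)) = -18.
Step 3. [-(-3*(6*x)) = -18] LHS negated; negate both sides ⇒ neg: -3*(6*x) = 18.
Step 4. [-3*(6*x) = 18] -3·(inner) — divide through by -3. So div: 6*x = -6.
Step 5. [6*x = -6] 6 out front; divide by 6. So div: x = -1.

Answer: x ∈ {-1}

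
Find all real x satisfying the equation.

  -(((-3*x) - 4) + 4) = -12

Step 1. [-(((-3*x) - 4) + 4) = -12] LHS negated; negate both sides, so neg: ((-3*x) - 4) + 4 = 12.
Step 2. [((-3*x) - 4) + 4 = 12] subtract 4: x sits inside (… + 4), so sub: (-3*x) - 4 = 8.
Step 3. [(-3*x) - 4 = 8] -4 is outermost — add 4 both sides ⇒ sub: -3*x = 12.
Step 4. [-3*x = 12] divide by the outer -3. So div: x = -4.

Answer: x ∈ {-4}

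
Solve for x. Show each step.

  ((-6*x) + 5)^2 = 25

Step 1. [((-6*x) + 5)^2 = 25] 25 ≥ 0, LHS is (·)² — take ±√ ⇒ sqrt: (-6*x) + 5 = 5 or -5.
Step 2. [(-6*x) + 5 = 5 or -5] 5 comes off first (subtract 5), so sub: -6*x = 0 or -10.
Step 3. [-6*x = 0 or -10] leading coefficient -6: divide by -6 ⇒ div: x = 0 or 5/3.

Answer: x ∈ {0, 5/3}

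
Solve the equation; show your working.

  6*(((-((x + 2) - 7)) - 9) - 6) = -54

Step 1. [6*(((-((x + 2) - 7)) - 9) - 6) = -54] divide by the outer 6 ⇒ div: ((-((x + 2) - 7)) - 9) - 6 = -9.
Step 2. [((-((x + 2) - 7)) - 9) - 6 = -9] peel the -6: add 6 from each side ⇒ sub: (-((x + 2) - 7)) - 9 = -3.
Step 3. [(-((x + 2) - 7)) - 9 = -3] -9 is outermost — add 9 both sides. So sub: -((x + 2) - 7) = 6.
Step 4. [-((x + 2) - 7) = 6] leading − — multiply by −1 ⇒ neg: (x + 2) - 7 = -6.
Step 5. [(x + 2) - 7 = -6] 7 comes off first (add 7), so sub: x + 2 = 1.
Step 6. [x + 2 = 1] +2 is outermost — subtract 2 both sides. So sub: x = -1.

Answer: x ∈ {-1}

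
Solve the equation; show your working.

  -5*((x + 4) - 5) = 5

Step 1. [-5*((x + 4) - 5) = 5] -5·(inner) — divide through by -5 ⇒ div: (x + 4) - 5 = -1.
Step 2. [(x + 4) - 5 = -1] -5 is outermost — add 5 both sides. So sub: x + 4 = 4.
Step 3. [x + 4 = 4] 4 comes off first (subtract 4). So sub: x = 0.

Answer: x ∈ {0}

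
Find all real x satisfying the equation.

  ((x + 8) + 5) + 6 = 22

Step 1. [((x + 8) + 5) + 6 = 22] +6 is outermost — subtract 6 both sides ⇒ sub: (x + 8) + 5 = 16.
Step 2. [(x + 8) + 5 = 16] subtract 5: x sits inside (… + 5) ⇒ sub: x + 8 = 11.
Step 3. [x + 8 = 11] the outer +8 inverts by subtracting 8 ⇒ sub: x = 3.

Answer: x ∈ {3}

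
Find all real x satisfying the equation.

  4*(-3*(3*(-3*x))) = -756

Step 1. [4*(-3*(3*(-3*x))) = -756] leading coefficient 4: divide by 4, so div: -3*(3*(-3*x)) = -189.
Step 2. [-3*(3*(-3*x)) = -189] leading coefficient -3: divide by -3, so div: 3*(-3*x) = 63.
Step 3. [3*(-3*x) = 63] 3·(inner) — divide through by 3, so div: -3*x = 21.
Step 4. [-3*x = 21] LHS = -3·(…); ÷-3 both sides ⇒ div: x = -7.

Answer: x ∈ {-7}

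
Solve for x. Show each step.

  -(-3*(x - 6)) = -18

Step 1. [-(-3*(x - 6)) = -18] LHS negated; negate both sides, so neg: -3*(x - 6) = 18.
Step 2. [-3*(x - 6) = 18] LHS = -3·(…); ÷-3 both sides. So div: x - 6 = -6.
Step 3. [x - 6 = -6] peel the -6: add 6 from each side. So sub: x = 0.

Answer: x ∈ {0}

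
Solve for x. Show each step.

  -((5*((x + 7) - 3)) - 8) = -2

Step 1. [-((5*((x + 7) - 3)) - 8) = -2] flip signs both sides. So neg: (5*((x + 7) - 3)) - 8 = 2.
Step 2. [(5*((x + 7) - 3)) - 8 = 2] peel the -8: add 8 from each side ⇒ sub: 5*((x + 7) - 3) = 10.
Step 3. [5*((x + 7) - 3) = 10] divide by the outer 5 ⇒ div: (x + 7) - 3 = 2.
Step 4. [(x + 7) - 3 = 2] add 3: x sits inside (… - 3), so sub: x + 7 = 5.
Step 5. [x + 7 = 5] peel the +7: subtract 7 from each side, so sub: x = -2.

Answer: x ∈ {-2}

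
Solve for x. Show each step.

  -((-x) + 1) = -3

Step 1. [-((-x) + 1) = -3] leading − — multiply by −1, so neg: (-x) + 1 = 3.
Step 2. [(-x) + 1 = 3] peel the +1: subtract 1 from each side ⇒ sub: -x = 2.
Step 3. [-x = 2] LHS negated; negate both sides ⇒ neg: x = -2.

Answer: x ∈ {-2}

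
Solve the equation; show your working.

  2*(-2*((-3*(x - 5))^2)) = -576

Step 1. [2*(-2*((-3*(x - 5))^2)) = -576] 2 out front; divide by 2, so div: -2*((-3*(x - 5))^2) = -288.
Step 2. [-2*((-3*(x - 5))^2) = -288] divide by the outer -2 ⇒ div: (-3*(x - 5))^2 = 144.
Step 3. [(-3*(x - 5))^2 = 144] 144 ≥ 0, LHS is (·)² — take ±√ ⇒ sqrt: -3*(x - 5) = 12 or -12.
Step 4. [-3*(x - 5) = 12 or -12] LHS = -3·(…); ÷-3 both sides, so div: x - 5 = -4 or 4.
Step 5. [x - 5 = -4 or 4] the outer -5 inverts by adding 5 ⇒ sub: x = 1 or 9.

Answer: x ∈ {1, 9}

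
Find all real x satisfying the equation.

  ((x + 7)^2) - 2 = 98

Step 1. [((x + 7)^2) - 2 = 98] 2 comes off first (add 2) ⇒ sub: (x + 7)^2 = 100.
Step 2. [(x + 7)^2 = 100] LHS squared, RHS 100 ≥ 0: apply √ (±) ⇒ sqrt: x + 7 = 10 or -10.
Step 3. [x + 7 = 10 or -10] peel the +7: subtract 7 from each side. So sub: x = 3 or -17.

Answer: x ∈ {-17, 3}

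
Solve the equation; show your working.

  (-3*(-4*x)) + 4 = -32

Step 1. [(-3*(-4*x)) + 4 = -32] +4 is outermost — subtract 4 both sides, so sub: -3*(-4*x) = -36.
Step 2. [-3*(-4*x) = -36] LHS = -3·(…); ÷-3 both sides, so div: -4*x = 12.
Step 3. [-4*x = 12] -4 out front; divide by -4 ⇒ div: x = -3.

Answer: x ∈ {-3}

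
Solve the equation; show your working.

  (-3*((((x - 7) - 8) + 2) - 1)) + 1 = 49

Step 1. [(-3*((((x - 7) - 8) + 2) - 1)) + 1 = 49] 1 comes off first (subtract 1), so sub: -3*((((x - 7) - 8) + 2) - 1) = 48.
Step 2. [-3*((((x - 7) - 8) + 2) - 1) = 48] leading coefficient -3: divide by -3, so div: (((x - 7) - 8) + 2) - 1 = -16.
Step 3. [(((x - 7) - 8) + 2) - 1 = -16] the outer -1 inverts by adding 1. So sub: ((x - 7) - 8) + 2 = -15.
Step 4. [((x - 7) - 8) + 2 = -15] 2 comes off first (subtract 2) ⇒ sub: (x - 7) - 8 = -17.
Step 5. [(x - 7) - 8 = -17] the outer -8 inverts by adding 8. So sub: x - 7 = -9.
Step 6. [x - 7 = -9] -7 is outermost — add 7 both sides. So sub: x = -2.

Answer: x ∈ {-2}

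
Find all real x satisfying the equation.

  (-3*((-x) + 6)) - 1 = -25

Step 1. [(-3*((-x) + 6)) - 1 = -25] add 1: x sits inside (… - 1) ⇒ sub: -3*((-x) + 6) = -24.
Step 2. [-3*((-x) + 6) = -24] -3·(inner) — divide through by -3. So div: (-x) + 6 = 8.
Step 3. [(-x) + 6 = 8] peel the +6: subtract 6 from each side ⇒ sub: -x = 2.
Step 4. [-x = 2] LHS negated; negate both sides ⇒ neg: x = -2.

Answer: x ∈ {-2}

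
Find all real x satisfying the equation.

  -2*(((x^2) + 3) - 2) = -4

Step 1. [-2*(((x^2) + 3) - 2) = -4] leading coefficient -2: divide by -2, so div: ((x^2) + 3) - 2 = 2.
Step 2. [((x^2) + 3) - 2 = 2] peel the -2: add 2 from each side ⇒ sub: (x^2) + 3 = 4.
Step 3. [(x^2) + 3 = 4] the outer +3 inverts by subtracting 3. So sub: x^2 = 1.
Step 4. [x^2 = 1] √ both sides: 1 ≥ 0 gives two branches, so sqrt: x = 1 or -1.

Answer: x ∈ {-1, 1}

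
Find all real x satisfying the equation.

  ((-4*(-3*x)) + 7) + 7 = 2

Step 1. [((-4*(-3*x)) + 7) + 7 = 2] +7 is outermost — subtract 7 both sides ⇒ sub: (-4*(-3*x)) + 7 = -5.
Step 2. [(-4*(-3*x)) + 7 = -5] subtract 7: x sits inside (… + 7). So sub: -4*(-3*x) = -12.
Step 3. [-4*(-3*x) = -12] leading coefficient -4: divide by -4, so div: -3*x = 3.
Step 4. [-3*x = 3] -3 out front; divide by -3. So div: x = -1.

Answer: x ∈ {-1}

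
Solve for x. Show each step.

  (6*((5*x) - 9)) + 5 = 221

Step 1. [(6*((5*x) - 9)) + 5 = 221] the outer +5 inverts by subtracting 5. So sub: 6*((5*x) - 9) = 216.
Step 2. [6*((5*x) - 9) = 216] 6·(inner) — divide through by 6. So div: (5*x) - 9 = 36.
Step 3. [(5*x) - 9 = 36] add 9: x sits inside (… - 9), so sub: 5*x = 45.
Step 4. [5*x = 45] 5·(inner) — divide through by 5 ⇒ div: x = 9.

Answer: x ∈ {9}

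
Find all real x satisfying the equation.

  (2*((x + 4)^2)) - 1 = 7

Step 1. [(2*((x + 4)^2)) - 1 = 7] the outer -1 inverts by adding 1. So sub: 2*((x + 4)^2) = 8.
Step 2. [2*((x + 4)^2) = 8] LHS = 2·(…); ÷2 both sides. So div: (x + 4)^2 = 4.
Step 3. [(x + 4)^2 = 4] 4 ≥ 0, LHS is (·)² — take ±√, so sqrt: x + 4 = 2 or -2.
Step 4. [x + 4 = 2 or -2] +4 is outermost — subtract 4 both sides. So sub: x = -2 or -6.

Answer: x ∈ {-6, -2}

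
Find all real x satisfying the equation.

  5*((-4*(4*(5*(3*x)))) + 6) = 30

Step 1. [5*((-4*(4*(5*(3*x)))) + 6) = 30] divide by the outer 5 ⇒ div: (-4*(4*(5*(3*x)))) + 6 = 6.
Step 2. [(-4*(4*(5*(3*x)))) + 6 = 6] subtract 6: x sits inside (… + 6) ⇒ sub: -4*(4*(5*(3*x))) = 0.
Step 3. [-4*(4*(5*(3*x))) = 0] leading coefficient -4: divide by -4, so div: 4*(5*(3*x)) = 0.
Step 4. [4*(5*(3*x)) = 0] 4·(inner) — divide through by 4, so div: 5*(3*x) = 0.
Step 5. [5*(3*x) = 0] LHS = 5·(…); ÷5 both sides, so div: 3*x = 0.
Step 6. [3*x = 0] 3 out front; divide by 3. So div: x = 0.

Answer: x ∈ {0}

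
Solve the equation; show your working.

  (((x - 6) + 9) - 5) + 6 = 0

Step 1. [(((x - 6) + 9) - 5) + 6 = 0] the outer +6 inverts by subtracting 6 ⇒ sub: ((x - 6) + 9) - 5 = -6.
Step 2. [((x - 6) + 9) - 5 = -6] peel the -5: add 5 from each side. So sub: (x - 6) + 9 = -1.
Step 3. [(x - 6) + 9 = -1] +9 is outermost — subtract 9 both sides, so sub: x - 6 = -10.
Step 4. [x - 6 = -10] peel the -6: add 6 from each side, so sub: x = -4.

Answer: x ∈ {-4}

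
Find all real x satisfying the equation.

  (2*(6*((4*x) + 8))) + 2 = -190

Step 1. [(2*(6*((4*x) + 8))) + 2 = -190] the outer +2 inverts by subtracting 2. So sub: 2*(6*((4*x) + 8)) = -192.
Step 2. [2*(6*((4*x) + 8)) = -192] 2 out front; divide by 2 ⇒ div: 6*((4*x) + 8) = -96.
Step 3. [6*((4*x) + 8) = -96] LHS = 6·(…); ÷6 both sides, so div: (4*x) + 8 = -16.
Step 4. [(4*x) + 8 = -16] common factor 4 (LHS and -16) — divide through ⇒ factor: x + 2 = -4.
Step 5. [x + 2 = -4] the outer +2 inverts by subtracting 2, so sub: x = -6.

Answer: x ∈ {-6}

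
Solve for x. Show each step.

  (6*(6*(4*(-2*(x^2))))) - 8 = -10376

Step 1. [(6*(6*(4*(-2*(x^2))))) - 8 = -10376] -8 is outermost — add 8 both sides, so sub: 6*(6*(4*(-2*(x^2)))) = -10368.
Step 2. [6*(6*(4*(-2*(x^2)))) = -10368] leading coefficient 6: divide by 6. So div: 6*(4*(-2*(x^2))) = -1728.
Step 3. [6*(4*(-2*(x^2))) = -1728] leading coefficient 6: divide by 6 ⇒ div: 4*(-2*(x^2)) = -288.
Step 4. [4*(-2*(x^2)) = -288] 4·(inner) — divide through by 4. So div: -2*(x^2) = -72.
Step 5. [-2*(x^2) = -72] divide by the outer -2, so div: x^2 = 36.
Step 6. [x^2 = 36] 36 ≥ 0, LHS is (·)² — take ±√, so sqrt: x = 6 or -6.

Answer: x ∈ {-6, 6}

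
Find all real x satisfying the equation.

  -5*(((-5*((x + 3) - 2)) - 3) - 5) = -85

Step 1. [-5*(((-5*((x + 3) - 2)) - 3) - 5) = -85] divide by the outer -5. So div: ((-5*((x + 3) - 2)) - 3) - 5 = 17.
Step 2. [((-5*((x + 3) - 2)) - 3) - 5 = 17] the outer -5 inverts by adding 5, so sub: (-5*((x + 3) - 2)) - 3 = 22.
Step 3. [(-5*((x + 3) - 2)) - 3 = 22] add 3: x sits inside (… - 3). So sub: -5*((x + 3) - 2) = 25.
Step 4. [-5*((x + 3) - 2) = 25] LHS = -5·(…); ÷-5 both sides, so div: (x + 3) - 2 = -5.
Step 5. [(x + 3) - 2 = -5] the outer -2 inverts by adding 2. So sub: x + 3 = -3.
Step 6. [x + 3 = -3] +3 is outermost — subtract 3 both sides, so sub: x = -6.

Answer: x ∈ {-6}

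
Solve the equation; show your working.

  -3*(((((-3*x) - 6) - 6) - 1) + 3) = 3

Step 1. [-3*(((((-3*x) - 6) - 6) - 1) + 3) = 3] divide by the outer -3 ⇒ div: ((((-3*x) - 6) - 6) - 1) + 3 = -1.
Step 2. [((((-3*x) - 6) - 6) - 1) + 3 = -1] peel the +3: subtract 3 from each side, so sub: (((-3*x) - 6) - 6) - 1 = -4.
Step 3. [(((-3*x) - 6) - 6) - 1 = -4] 1 comes off first (add 1), so sub: ((-3*x) - 6) - 6 = -3.
Step 4. [((-3*x) - 6) - 6 = -3] 6 comes off first (add 6) ⇒ sub: (-3*x) - 6 = 3.
Step 5. [(-3*x) - 6 = 3] 6 comes off first (add 6), so sub: -3*x = 9.
Step 6. [-3*x = 9] LHS = -3·(…); ÷-3 both sides, so div: x = -3.

Answer: x ∈ {-3}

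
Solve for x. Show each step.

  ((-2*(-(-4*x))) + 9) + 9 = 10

Step 1. [((-2*(-(-4*x))) + 9) + 9 = 10] 9 comes off first (subtract 9), so sub: (-2*(-(-4*x))) + 9 = 1.
Step 2. [(-2*(-(-4*x))) + 9 = 1] +9 is outermost — subtract 9 both sides. So sub: -2*(-(-4*x)) = -8.
Step 3. [-2*(-(-4*x)) = -8] -2 out front; divide by -2. So div: -(-4*x) = 4.
Step 4. [-(-4*x) = 4] LHS negated; negate both sides ⇒ neg: -4*x = -4.
Step 5. [-4*x = -4] LHS = -4·(…); ÷-4 both sides, so div: x = 1.

Answer: x ∈ {1}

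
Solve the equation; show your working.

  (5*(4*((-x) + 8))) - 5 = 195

Step 1. [(5*(4*((-x) + 8))) - 5 = 195] the outer -5 inverts by adding 5, so sub: 5*(4*((-x) + 8)) = 200.
Step 2. [5*(4*((-x) + 8)) = 200] leading coefficient 5: divide by 5 ⇒ div: 4*((-x) + 8) = 40.
Step 3. [4*((-x) + 8) = 40] LHS = 4·(…); ÷4 both sides. So div: (-x) + 8 = 10.
Step 4. [(-x) + 8 = 10] +8 is outermost — subtract 8 both sides, so sub: -x = 2.
Step 5. [-x = 2] LHS negated; negate both sides. So neg: x = -2.

Answer: x ∈ {-2}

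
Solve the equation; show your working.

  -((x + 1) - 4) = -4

Step 1. [-((x + 1) - 4) = -4] LHS negated; negate both sides. So neg: (x + 1) - 4 = 4.
Step 2. [(x + 1) - 4 = 4] -4 is outermost — add 4 both sides ⇒ sub: x + 1 = 8.
Step 3. [x + 1 = 8] 1 comes off first (subtract 1), so sub: x = 7.

Answer: x ∈ {7}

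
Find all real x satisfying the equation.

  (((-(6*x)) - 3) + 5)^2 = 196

Step 1. [(((-(6*x)) - 3) + 5)^2 = 196] 196 ≥ 0, LHS is (·)² — take ±√, so sqrt: ((-(6*x)) - 3) + 5 = 14 or -14.
Step 2. [((-(6*x)) - 3) + 5 = 14 or -14] 5 comes off first (subtract 5). So sub: (-(6*x)) - 3 = 9 or -19.
Step 3. [(-(6*x)) - 3 = 9 or -19] add 3: x sits inside (… - 3). So sub: -(6*x) = 12 or -16.
Step 4. [-(6*x) = 12 or -16] LHS negated; negate both sides. So neg: 6*x = -12 or 16.
Step 5. [6*x = -12 or 16] 6 out front; divide by 6 ⇒ div: x = -2 or 8/3.

Answer: x ∈ {-2, 8/3}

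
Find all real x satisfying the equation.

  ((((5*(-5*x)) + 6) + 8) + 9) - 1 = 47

Step 1. [((((5*(-5*x)) + 6) + 8) + 9) - 1 = 47] 1 comes off first (add 1). So sub: (((5*(-5*x)) + 6) + 8) + 9 = 48.
Step 2. [(((5*(-5*x)) + 6) + 8) + 9 = 48] subtract 9: x sits inside (… + 9). So sub: ((5*(-5*x)) + 6) + 8 = 39.
Step 3. [((5*(-5*x)) + 6) + 8 = 39] +8 is outermost — subtract 8 both sides. So sub: (5*(-5*x)) + 6 = 31.
Step 4. [(5*(-5*x)) + 6 = 31] +6 is outermost — subtract 6 both sides ⇒ sub: 5*(-5*x) = 25.
Step 5. [5*(-5*x) = 25] 5·(inner) — divide through by 5, so div: -5*x = 5.
Step 6. [-5*x = 5] -5·(inner) — divide through by -5. So div: x = -1.

Answer: x ∈ {-1}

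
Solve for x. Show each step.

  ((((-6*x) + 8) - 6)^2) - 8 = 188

Step 1. [((((-6*x) + 8) - 6)^2) - 8 = 188] 8 comes off first (add 8). So sub: (((-6*x) + 8) - 6)^2 = 196.
Step 2. [(((-6*x) + 8) - 6)^2 = 196] √ both sides: 196 ≥ 0 gives two branches. So sqrt: ((-6*x) + 8) - 6 = 14 or -14.
Step 3. [((-6*x) + 8) - 6 = 14 or -14] 6 comes off first (add 6), so sub: (-6*x) + 8 = 20 or -8.
Step 4. [(-6*x) + 8 = 20 or -8] +8 is outermost — subtract 8 both sides, so sub: -6*x = 12 or -16.
Step 5. [-6*x = 12 or -16] -6·(inner) — divide through by -6. So div: x = -2 or 8/3.

Answer: x ∈ {-2, 8/3}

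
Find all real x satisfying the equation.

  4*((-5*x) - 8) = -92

Step 1. [4*((-5*x) - 8) = -92] LHS = 4·(…); ÷4 both sides ⇒ div: (-5*x) - 8 = -23.
Step 2. [(-5*x) - 8 = -23] the outer -8 inverts by adding 8, so sub: -5*x = -15.
Step 3. [-5*x = -15] LHS = -5·(…); ÷-5 both sides ⇒ div: x = 3.

Answer: x ∈ {3}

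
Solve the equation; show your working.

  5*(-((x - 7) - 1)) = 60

Step 1. [5*(-((x - 7) - 1)) = 60] LHS = 5·(…); ÷5 both sides ⇒ div: -((x - 7) - 1) = 12.
Step 2. [-((x - 7) - 1) = 12] flip signs both sides ⇒ neg: (x - 7) - 1 = -12.
Step 3. [(x - 7) - 1 = -12] the outer -1 inverts by adding 1. So sub: x - 7 = -11.
Step 4. [x - 7 = -11] peel the -7: add 7 from each side ⇒ sub: x = -4.

Answer: x ∈ {-4}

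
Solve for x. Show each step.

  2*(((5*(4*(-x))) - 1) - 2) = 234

Step 1. [2*(((5*(4*(-x))) - 1) - 2) = 234] 2·(inner) — divide through by 2. So div: ((5*(4*(-x))) - 1) - 2 = 117.
Step 2. [((5*(4*(-x))) - 1) - 2 = 117] peel the -2: add 2 from each side, so sub: (5*(4*(-x))) - 1 = 119.
Step 3. [(5*(4*(-x))) - 1 = 119] -1 is outermost — add 1 both sides, so sub: 5*(4*(-x)) = 120.
Step 4. [5*(4*(-x)) = 120] 5 out front; divide by 5, so div: 4*(-x) = 24.
Step 5. [4*(-x) = 24] divide by the outer 4. So div: -x = 6.
Step 6. [-x = 6] LHS negated; negate both sides ⇒ neg: x = -6.

Answer: x ∈ {-6}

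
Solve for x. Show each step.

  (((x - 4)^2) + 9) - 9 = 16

Step 1. [(((x - 4)^2) + 9) - 9 = 16] add 9: x sits inside (… - 9) ⇒ sub: ((x - 4)^2) + 9 = 25.
Step 2. [((x - 4)^2) + 9 = 25] +9 is outermost — subtract 9 both sides, so sub: (x - 4)^2 = 16.
Step 3. [(x - 4)^2 = 16] √ both sides: 16 ≥ 0 gives two branches, so sqrt: x - 4 = 4 or -4.
Step 4. [x - 4 = 4 or -4] the outer -4 inverts by adding 4, so sub: x = 8 or 0.

Answer: x ∈ {0, 8}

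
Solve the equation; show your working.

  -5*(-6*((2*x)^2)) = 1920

Step 1. [-5*(-6*((2*x)^2)) = 1920] leading coefficient -5: divide by -5, so div: -6*((2*x)^2) = -384.
Step 2. [-6*((2*x)^2) = -384] leading coefficient -6: divide by -6 ⇒ div: (2*x)^2 = 64.
Step 3. [(2*x)^2 = 64] LHS squared, RHS 64 ≥ 0: apply √ (±) ⇒ sqrt: 2*x = 8 or -8.
Step 4. [2*x = 8 or -8] divide by the outer 2 ⇒ div: x = 4 or -4.

Answer: x ∈ {-4, 4}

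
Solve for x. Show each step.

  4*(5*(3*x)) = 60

Step 1. [4*(5*(3*x)) = 60] 4 out front; divide by 4, so div: 5*(3*x) = 15.
Step 2. [5*(3*x) = 15] divide by the outer 5, so div: 3*x = 3.
Step 3. [3*x = 3] leading coefficient 3: divide by 3 ⇒ div: x = 1.

Answer: x ∈ {1}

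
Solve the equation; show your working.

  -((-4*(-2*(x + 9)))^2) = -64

Step 1. [-((-4*(-2*(x + 9)))^2) = -64] LHS negated; negate both sides ⇒ neg: (-4*(-2*(x + 9)))^2 = 64.
Step 2. [(-4*(-2*(x + 9)))^2 = 64] √ both sides: 64 ≥ 0 gives two branches ⇒ sqrt: -4*(-2*(x + 9)) = 8 or -8.
Step 3. [-4*(-2*(x + 9)) = 8 or -8] leading coefficient -4: divide by -4 ⇒ div: -2*(x + 9) = -2 or 2.
Step 4. [-2*(x + 9) = -2 or 2] divide by the outer -2, so div: x + 9 = 1 or -1.
Step 5. [x + 9 = 1 or -1] subtract 9: x sits inside (… + 9) ⇒ sub: x = -8 or -10.

Answer: x ∈ {-10, -8}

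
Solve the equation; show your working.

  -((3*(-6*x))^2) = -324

Step 1. [-((3*(-6*x))^2) = -324] leading − — multiply by −1 ⇒ neg: (3*(-6*x))^2 = 324.
Step 2. [(3*(-6*x))^2 = 324] LHS squared, RHS 324 ≥ 0: apply √ (±). So sqrt: 3*(-6*x) = 18 or -18.
Step 3. [3*(-6*x) = 18 or -18] leading coefficient 3: divide by 3 ⇒ div: -6*x = 6 or -6.
Step 4. [-6*x = 6 or -6] LHS = -6·(…); ÷-6 both sides ⇒ div: x = -1 or 1.

Answer: x ∈ {-1, 1}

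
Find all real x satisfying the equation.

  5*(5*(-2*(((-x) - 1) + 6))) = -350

Step 1. [5*(5*(-2*(((-x) - 1) + 6))) = -350] 5·(inner) — divide through by 5 ⇒ div: 5*(-2*(((-x) - 1) + 6)) = -70.
Step 2. [5*(-2*(((-x) - 1) + 6)) = -70] divide by the outer 5, so div: -2*(((-x) - 1) + 6) = -14.
Step 3. [-2*(((-x) - 1) + 6) = -14] -2·(inner) — divide through by -2, so div: ((-x) - 1) + 6 = 7.
Step 4. [((-x) - 1) + 6 = 7] peel the +6: subtract 6 from each side, so sub: (-x) - 1 = 1.
Step 5. [(-x) - 1 = 1] add 1: x sits inside (… - 1) ⇒ sub: -x = 2.
Step 6. [-x = 2] LHS negated; negate both sides ⇒ neg: x = -2.

Answer: x ∈ {-2}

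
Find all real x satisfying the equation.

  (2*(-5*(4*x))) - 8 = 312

Step 1. [(2*(-5*(4*x))) - 8 = 312] 2 | LHS and 2 | 312: pull 2 out ⇒ factor: (-5*(4*x)) - 4 = 156.
Step 2. [(-5*(4*x)) - 4 = 156] -4 is outermost — add 4 both sides, so sub: -5*(4*x) = 160.
Step 3. [-5*(4*x) = 160] -5 out front; divide by -5, so div: 4*x = -32.
Step 4. [4*x = -32] divide by the outer 4, so div: x = -8.

Answer: x ∈ {-8}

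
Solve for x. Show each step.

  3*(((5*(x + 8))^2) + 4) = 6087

Step 1. [3*(((5*(x + 8))^2) + 4) = 6087] 3 out front; divide by 3, so div: ((5*(x + 8))^2) + 4 = 2029.
Step 2. [((5*(x + 8))^2) + 4 = 2029] subtract 4: x sits inside (… + 4), so sub: (5*(x + 8))^2 = 2025.
Step 3. [(5*(x + 8))^2 = 2025] LHS squared, RHS 2025 ≥ 0: apply √ (±), so sqrt: 5*(x + 8) = 45 or -45.
Step 4. [5*(x + 8) = 45 or -45] leading coefficient 5: divide by 5. So div: x + 8 = 9 or -9.
Step 5. [x + 8 = 9 or -9] +8 is outermost — subtract 8 both sides, so sub: x = 1 or -17.

Answer: x ∈ {-17, 1}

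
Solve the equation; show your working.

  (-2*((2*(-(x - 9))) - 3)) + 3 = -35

Step 1. [(-2*((2*(-(x - 9))) - 3)) + 3 = -35] +3 is outermost — subtract 3 both sides ⇒ sub: -2*((2*(-(x - 9))) - 3) = -38.
Step 2. [-2*((2*(-(x - 9))) - 3) = -38] -2 out front; divide by -2. So div: (2*(-(x - 9))) - 3 = 19.
Step 3. [(2*(-(x - 9))) - 3 = 19] the outer -3 inverts by adding 3 ⇒ sub: 2*(-(x - 9)) = 22.
Step 4. [2*(-(x - 9)) = 22] LHS = 2·(…); ÷2 both sides. So div: -(x - 9) = 11.
Step 5. [-(x - 9) = 11] LHS negated; negate both sides ⇒ neg: x - 9 = -11.
Step 6. [x - 9 = -11] add 9: x sits inside (… - 9). So sub: x = -2.

Answer: x ∈ {-2}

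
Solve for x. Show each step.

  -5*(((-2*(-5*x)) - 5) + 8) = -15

Step 1. [-5*(((-2*(-5*x)) - 5) + 8) = -15] -5 out front; divide by -5. So div: ((-2*(-5*x)) - 5) + 8 = 3.
Step 2. [((-2*(-5*x)) - 5) + 8 = 3] the outer +8 inverts by subtracting 8. So sub: (-2*(-5*x)) - 5 = -5.
Step 3. [(-2*(-5*x)) - 5 = -5] peel the -5: add 5 from each side ⇒ sub: -2*(-5*x) = 0.
Step 4. [-2*(-5*x) = 0] -2 out front; divide by -2. So div: -5*x = 0.
Step 5. [-5*x = 0] leading coefficient -5: divide by -5. So div: x = 0.

Answer: x ∈ {0}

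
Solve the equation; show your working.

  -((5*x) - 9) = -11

Step 1. [-((5*x) - 9) = -11] leading − — multiply by −1. So neg: (5*x) - 9 = 11.
Step 2. [(5*x) - 9 = 11] the outer -9 inverts by adding 9. So sub: 5*x = 20.
Step 3. [5*x = 20] LHS = 5·(…); ÷5 both sides ⇒ div: x = 4.

Answer: x ∈ {4}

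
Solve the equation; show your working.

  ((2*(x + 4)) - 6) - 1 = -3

Step 1. [((2*(x + 4)) - 6) - 1 = -3] add 1: x sits inside (… - 1), so sub: (2*(x + 4)) - 6 = -2.
Step 2. [(2*(x + 4)) - 6 = -2] peel the -6: add 6 from each side. So sub: 2*(x + 4) = 4.
Step 3. [2*(x + 4) = 4] 2·(inner) — divide through by 2 ⇒ div: x + 4 = 2.
Step 4. [x + 4 = 2] 4 comes off first (subtract 4), so sub: x = -2.

Answer: x ∈ {-2}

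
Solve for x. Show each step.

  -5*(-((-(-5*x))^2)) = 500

Step 1. [-5*(-((-(-5*x))^2)) = 500] LHS = -5·(…); ÷-5 both sides, so div: -((-(-5*x))^2) = -100.
Step 2. [-((-(-5*x))^2) = -100] flip signs both sides. So neg: (-(-5*x))^2 = 100.
Step 3. [(-(-5*x))^2 = 100] 100 ≥ 0, LHS is (·)² — take ±√ ⇒ sqrt: -(-5*x) = 10 or -10.
Step 4. [-(-5*x) = 10 or -10] flip signs both sides. So neg: -5*x = -10 or 10.
Step 5. [-5*x = -10 or 10] LHS = -5·(…); ÷-5 both sides ⇒ div: x = 2 or -2.

Answer: x ∈ {-2, 2}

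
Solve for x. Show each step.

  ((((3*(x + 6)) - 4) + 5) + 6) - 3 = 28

Step 1. [((((3*(x + 6)) - 4) + 5) + 6) - 3 = 28] add 3: x sits inside (… - 3) ⇒ sub: (((3*(x + 6)) - 4) + 5) + 6 = 31.
Step 2. [(((3*(x + 6)) - 4) + 5) + 6 = 31] +6 is outermost — subtract 6 both sides, so sub: ((3*(x + 6)) - 4) + 5 = 25.
Step 3. [((3*(x + 6)) - 4) + 5 = 25] 5 comes off first (subtract 5). So sub: (3*(x + 6)) - 4 = 20.
Step 4. [(3*(x + 6)) - 4 = 20] the outer -4 inverts by adding 4 ⇒ sub: 3*(x + 6) = 24.
Step 5. [3*(x + 6) = 24] leading coefficient 3: divide by 3 ⇒ div: x + 6 = 8.
Step 6. [x + 6 = 8] subtract 6: x sits inside (… + 6) ⇒ sub: x = 2.

Answer: x ∈ {2}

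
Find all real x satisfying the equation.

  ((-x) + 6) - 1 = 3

Step 1. [((-x) + 6) - 1 = 3] -1 is outermost — add 1 both sides, so sub: (-x) + 6 = 4.
Step 2. [(-x) + 6 = 4] 6 comes off first (subtract 6), so sub: -x = -2.
Step 3. [-x = -2] flip signs both sides. So neg: x = 2.

Answer: x ∈ {2}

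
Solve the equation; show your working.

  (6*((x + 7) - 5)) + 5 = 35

Step 1. [(6*((x + 7) - 5)) + 5 = 35] the outer +5 inverts by subtracting 5 ⇒ sub: 6*((x + 7) - 5) = 30.
Step 2. [6*((x + 7) - 5) = 30] LHS = 6·(…); ÷6 both sides ⇒ div: (x + 7) - 5 = 5.
Step 3. [(x + 7) - 5 = 5] the outer -5 inverts by adding 5. So sub: x + 7 = 10.
Step 4. [x + 7 = 10] subtract 7: x sits inside (… + 7), so sub: x = 3.

Answer: x ∈ {3}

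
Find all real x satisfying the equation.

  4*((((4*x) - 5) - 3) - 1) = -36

Step 1. [4*((((4*x) - 5) - 3) - 1) = -36] 4·(inner) — divide through by 4, so div: (((4*x) - 5) - 3) - 1 = -9.
Step 2. [(((4*x) - 5) - 3) - 1 = -9] the outer -1 inverts by adding 1 ⇒ sub: ((4*x) - 5) - 3 = -8.
Step 3. [((4*x) - 5) - 3 = -8] the outer -3 inverts by adding 3, so sub: (4*x) - 5 = -5.
Step 4. [(4*x) - 5 = -5] add 5: x sits inside (… - 5) ⇒ sub: 4*x = 0.
Step 5. [4*x = 0] 4 out front; divide by 4 ⇒ div: x = 0.

Answer: x ∈ {0}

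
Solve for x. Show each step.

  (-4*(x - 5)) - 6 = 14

Step 1. [(-4*(x - 5)) - 6 = 14] peel the -6: add 6 from each side. So sub: -4*(x - 5) = 20.
Step 2. [-4*(x - 5) = 20] leading coefficient -4: divide by -4. So div: x - 5 = -5.
Step 3. [x - 5 = -5] 5 comes off first (add 5), so sub: x = 0.

Answer: x ∈ {0}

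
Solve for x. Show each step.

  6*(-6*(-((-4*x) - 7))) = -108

Step 1. [6*(-6*(-((-4*x) - 7))) = -108] 6 out front; divide by 6 ⇒ div: -6*(-((-4*x) - 7)) = -18.
Step 2. [-6*(-((-4*x) - 7)) = -18] -6 out front; divide by -6, so div: -((-4*x) - 7) = 3.
Step 3. [-((-4*x) - 7) = 3] leading − — multiply by −1 ⇒ neg: (-4*x) - 7 = -3.
Step 4. [(-4*x) - 7 = -3] 7 comes off first (add 7). So sub: -4*x = 4.
Step 5. [-4*x = 4] divide by the outer -4 ⇒ div: x = -1.

Answer: x ∈ {-1}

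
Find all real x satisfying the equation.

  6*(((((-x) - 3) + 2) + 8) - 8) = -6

Step 1. [6*(((((-x) - 3) + 2) + 8) - 8) = -6] 6 out front; divide by 6. So div: ((((-x) - 3) + 2) + 8) - 8 = -1.
Step 2. [((((-x) - 3) + 2) + 8) - 8 = -1] -8 is outermost — add 8 both sides ⇒ sub: (((-x) - 3) + 2) + 8 = 7.
Step 3. [(((-x) - 3) + 2) + 8 = 7] 8 comes off first (subtract 8), so sub: ((-x) - 3) + 2 = -1.
Step 4. [((-x) - 3) + 2 = -1] +2 is outermost — subtract 2 both sides ⇒ sub: (-x) - 3 = -3.
Step 5. [(-x) - 3 = -3] 3 comes off first (add 3). So sub: -x = 0.
Step 6. [-x = 0] leading − — multiply by −1, so neg: x = 0.

Answer: x ∈ {0}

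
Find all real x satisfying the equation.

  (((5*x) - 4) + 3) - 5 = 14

Step 1. [(((5*x) - 4) + 3) - 5 = 14] 5 comes off first (add 5). So sub: ((5*x) - 4) + 3 = 19.
Step 2. [((5*x) - 4) + 3 = 19] +3 is outermost — subtract 3 both sides ⇒ sub: (5*x) - 4 = 16.
Step 3. [(5*x) - 4 = 16] the outer -4 inverts by adding 4, so sub: 5*x = 20.
Step 4. [5*x = 20] LHS = 5·(…); ÷5 both sides. So div: x = 4.

Answer: x ∈ {4}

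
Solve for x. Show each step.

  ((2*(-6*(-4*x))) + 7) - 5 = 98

Step 1. [((2*(-6*(-4*x))) + 7) - 5 = 98] peel the -5: add 5 from each side. So sub: (2*(-6*(-4*x))) + 7 = 103.
Step 2. [(2*(-6*(-4*x))) + 7 = 103] subtract 7: x sits inside (… + 7). So sub: 2*(-6*(-4*x)) = 96.
Step 3. [2*(-6*(-4*x)) = 96] LHS = 2·(…); ÷2 both sides ⇒ div: -6*(-4*x) = 48.
Step 4. [-6*(-4*x) = 48] divide by the outer -6 ⇒ div: -4*x = -8.
Step 5. [-4*x = -8] leading coefficient -4: divide by -4 ⇒ div: x = 2.

Answer: x ∈ {2}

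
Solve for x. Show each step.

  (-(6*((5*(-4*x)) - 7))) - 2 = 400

Step 1. [(-(6*((5*(-4*x)) - 7))) - 2 = 400] the outer -2 inverts by adding 2, so sub: -(6*((5*(-4*x)) - 7)) = 402.
Step 2. [-(6*((5*(-4*x)) - 7)) = 402] LHS negated; negate both sides ⇒ neg: 6*((5*(-4*x)) - 7) = -402.
Step 3. [6*((5*(-4*x)) - 7) = -402] 6 out front; divide by 6, so div: (5*(-4*x)) - 7 = -67.
Step 4. [(5*(-4*x)) - 7 = -67] -7 is outermost — add 7 both sides, so sub: 5*(-4*x) = -60.
Step 5. [5*(-4*x) = -60] 5 out front; divide by 5 ⇒ div: -4*x = -12.
Step 6. [-4*x = -12] leading coefficient -4: divide by -4. So div: x = 3.

Answer: x ∈ {3}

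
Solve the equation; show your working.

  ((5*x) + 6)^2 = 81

Step 1. [((5*x) + 6)^2 = 81] √ both sides: 81 ≥ 0 gives two branches. So sqrt: (5*x) + 6 = 9 or -9.
Step 2. [(5*x) + 6 = 9 or -9] 6 comes off first (subtract 6), so sub: 5*x = 3 or -15.
Step 3. [5*x = 3 or -15] leading coefficient 5: divide by 5, so div: x = 3/5 or -3.

Answer: x ∈ {-3, 3/5}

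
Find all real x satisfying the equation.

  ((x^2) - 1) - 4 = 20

Step 1. [((x^2) - 1) - 4 = 20] -4 is outermost — add 4 both sides, so sub: (x^2) - 1 = 24.
Step 2. [(x^2) - 1 = 24] peel the -1: add 1 from each side. So sub: x^2 = 25.
Step 3. [x^2 = 25] √ both sides: 25 ≥ 0 gives two branches, so sqrt: x = 5 or -5.

Answer: x ∈ {-5, 5}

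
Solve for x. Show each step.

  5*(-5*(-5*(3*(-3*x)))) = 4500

Step 1. [5*(-5*(-5*(3*(-3*x)))) = 4500] divide by the outer 5, so div: -5*(-5*(3*(-3*x))) = 900.
Step 2. [-5*(-5*(3*(-3*x))) = 900] -5 out front; divide by -5 ⇒ div: -5*(3*(-3*x)) = -180.
Step 3. [-5*(3*(-3*x)) = -180] divide by the outer -5. So div: 3*(-3*x) = 36.
Step 4. [3*(-3*x) = 36] 3·(inner) — divide through by 3. So div: -3*x = 12.
Step 5. [-3*x = 12] divide by the outer -3. So div: x = -4.

Answer: x ∈ {-4}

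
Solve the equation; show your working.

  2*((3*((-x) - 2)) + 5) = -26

Step 1. [2*((3*((-x) - 2)) + 5) = -26] divide by the outer 2, so div: (3*((-x) - 2)) + 5 = -13.
Step 2. [(3*((-x) - 2)) + 5 = -13] subtract 5: x sits inside (… + 5). So sub: 3*((-x) - 2) = -18.
Step 3. [3*((-x) - 2) = -18] 3 out front; divide by 3, so div: (-x) - 2 = -6.
Step 4. [(-x) - 2 = -6] -2 is outermost — add 2 both sides, so sub: -x = -4.
Step 5. [-x = -4] flip signs both sides. So neg: x = 4.

Answer: x ∈ {4}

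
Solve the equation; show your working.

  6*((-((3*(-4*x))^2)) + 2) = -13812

Step 1. [6*((-((3*(-4*x))^2)) + 2) = -13812] divide by the outer 6 ⇒ div: (-((3*(-4*x))^2)) + 2 = -2302.
Step 2. [(-((3*(-4*x))^2)) + 2 = -2302] subtract 2: x sits inside (… + 2) ⇒ sub: -((3*(-4*x))^2) = -2304.
Step 3. [-((3*(-4*x))^2) = -2304] leading − — multiply by −1, so neg: (3*(-4*x))^2 = 2304.
Step 4. [(3*(-4*x))^2 = 2304] LHS squared, RHS 2304 ≥ 0: apply √ (±) ⇒ sqrt: 3*(-4*x) = 48 or -48.
Step 5. [3*(-4*x) = 48 or -48] leading coefficient 3: divide by 3. So div: -4*x = 16 or -16.
Step 6. [-4*x = 16 or -16] LHS = -4·(…); ÷-4 both sides ⇒ div: x = -4 or 4.

Answer: x ∈ {-4, 4}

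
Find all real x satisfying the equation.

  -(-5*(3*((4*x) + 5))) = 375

Step 1. [-(-5*(3*((4*x) + 5))) = 375] flip signs both sides, so neg: -5*(3*((4*x) + 5)) = -375.
Step 2. [-5*(3*((4*x) + 5)) = -375] LHS = -5·(…); ÷-5 both sides. So div: 3*((4*x) + 5) = 75.
Step 3. [3*((4*x) + 5) = 75] leading coefficient 3: divide by 3, so div: (4*x) + 5 = 25.
Step 4. [(4*x) + 5 = 25] the outer +5 inverts by subtracting 5 ⇒ sub: 4*x = 20.
Step 5. [4*x = 20] 4 out front; divide by 4, so div: x = 5.

Answer: x ∈ {5}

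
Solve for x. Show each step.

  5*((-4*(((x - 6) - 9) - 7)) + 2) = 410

Step 1. [5*((-4*(((x - 6) - 9) - 7)) + 2) = 410] 5 out front; divide by 5. So div: (-4*(((x - 6) - 9) - 7)) + 2 = 82.
Step 2. [(-4*(((x - 6) - 9) - 7)) + 2 = 82] the outer +2 inverts by subtracting 2. So sub: -4*(((x - 6) - 9) - 7) = 80.
Step 3. [-4*(((x - 6) - 9) - 7) = 80] leading coefficient -4: divide by -4 ⇒ div: ((x - 6) - 9) - 7 = -20.
Step 4. [((x - 6) - 9) - 7 = -20] 7 comes off first (add 7), so sub: (x - 6) - 9 = -13.
Step 5. [(x - 6) - 9 = -13] add 9: x sits inside (… - 9) ⇒ sub: x - 6 = -4.
Step 6. [x - 6 = -4] add 6: x sits inside (… - 6) ⇒ sub: x = 2.

Answer: x ∈ {2}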